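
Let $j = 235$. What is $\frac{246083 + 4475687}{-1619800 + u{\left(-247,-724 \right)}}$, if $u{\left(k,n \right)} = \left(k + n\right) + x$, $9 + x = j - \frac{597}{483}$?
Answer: $- \frac{380102485}{130453972} \approx -2.9137$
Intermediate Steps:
$x = \frac{36187}{161}$ ($x = -9 + \left(235 - \frac{597}{483}\right) = -9 + \left(235 - \frac{199}{161}\right) = -9 + \frac{37636}{161} = \frac{36187}{161} \approx 224.76$)
$u{\left(k,n \right)} = \frac{36187}{161} + k + n$ ($u{\left(k,n \right)} = \left(k + n\right) + \frac{36187}{161} = \frac{36187}{161} + k + n$)
$\frac{246083 + 4475687}{-1619800 + u{\left(-247,-724 \right)}} = \frac{246083 + 4475687}{-1619800 - \frac{120144}{161}} = \frac{4721770}{-1619800 - \frac{120144}{161}} = \frac{4721770}{- \frac{260907944}{161}} = 4721770 \left(- \frac{161}{260907944}\right) = - \frac{380102485}{130453972}$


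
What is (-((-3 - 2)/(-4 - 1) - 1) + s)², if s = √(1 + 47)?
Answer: 48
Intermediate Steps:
s = 4*√3 (s = √48 = 4*√3 ≈ 6.9282)
(-((-3 - 2)/(-4 - 1) - 1) + s)² = (-((-3 - 2)/(-4 - 1) - 1) + 4*√3)² = (-(-5/(-5) - 1) + 4*√3)² = (-(-5*(-⅕) - 1) + 4*√3)² = (-(1 - 1) + 4*√3)² = (-1*0 + 4*√3)² = (0 + 4*√3)² = (4*√3)² = 48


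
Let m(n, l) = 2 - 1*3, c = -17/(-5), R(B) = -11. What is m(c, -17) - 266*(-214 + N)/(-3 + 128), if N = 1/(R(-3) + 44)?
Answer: 1874101/4125 ≈ 454.33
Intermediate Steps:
c = 17/5 (c = -17*(-1/5) = 17/5 ≈ 3.4000)
m(n, l) = -1 (m(n, l) = 2 - 3 = -1)
N = 1/33 (N = 1/(-11 + 44) = 1/33 ≈ 0.030303)
m(c, -17) - 266*(-214 + N)/(-3 + 128) = -1 - 266*(-214 + 1/33)/(-3 + 128) = -1 - (-1878226)/(33*125) = -1 - 266*(-7061/4125) = -1 + 1878226/4125 = 1874101/4125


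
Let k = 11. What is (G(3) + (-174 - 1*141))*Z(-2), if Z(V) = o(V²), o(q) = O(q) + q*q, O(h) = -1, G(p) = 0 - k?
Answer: -4890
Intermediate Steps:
G(p) = -11 (G(p) = 0 - 1*11 = 0 - 11 = -11)
o(q) = -1 + q² (o(q) = -1 + q*q = -1 + q²)
Z(V) = -1 + V⁴ (Z(V) = -1 + (V²)² = -1 + V⁴)
(G(3) + (-174 - 1*141))*Z(-2) = (-11 + (-174 - 1*141))*(-1 + (-2)⁴) = (-11 + (-174 - 141))*(-1 + 16) = (-11 - 315)*15 = -326*15 = -4890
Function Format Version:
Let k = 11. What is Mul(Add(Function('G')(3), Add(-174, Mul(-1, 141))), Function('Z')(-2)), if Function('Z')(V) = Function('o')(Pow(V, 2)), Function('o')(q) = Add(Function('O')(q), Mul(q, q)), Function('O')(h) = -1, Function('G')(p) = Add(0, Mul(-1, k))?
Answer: -4890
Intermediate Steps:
Function('G')(p) = -11 (Function('G')(p) = Add(0, Mul(-1, 11)) = Add(0, -11) = -11)
Function('o')(q) = Add(-1, Pow(q, 2)) (Function('o')(q) = Add(-1, Mul(q, q)) = Add(-1, Pow(q, 2)))
Function('Z')(V) = Add(-1, Pow(V, 4)) (Function('Z')(V) = Add(-1, Pow(Pow(V, 2), 2)) = Add(-1, Pow(V, 4)))
Mul(Add(Function('G')(3), Add(-174, Mul(-1, 141))), Function('Z')(-2)) = Mul(Add(-11, Add(-174, Mul(-1, 141))), Add(-1, Pow(-2, 4))) = Mul(Add(-11, Add(-174, -141)), Add(-1, 16)) = Mul(Add(-11, -315), 15) = Mul(-326, 15) = -4890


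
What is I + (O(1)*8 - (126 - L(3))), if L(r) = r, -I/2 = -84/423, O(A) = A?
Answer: -16159/141 ≈ -114.60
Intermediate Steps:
I = 56/141 (I = -(-168)/423 = -2*(-28/141) = 56/141 ≈ 0.39716)
I + (O(1)*8 - (126 - L(3))) = 56/141 + (1*8 - (126 - 1*3)) = 56/141 + (8 - (126 - 3)) = 56/141 + (8 - 1*123) = 56/141 + (8 - 123) = 56/141 - 115 = -16159/141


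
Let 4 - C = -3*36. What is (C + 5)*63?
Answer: 7371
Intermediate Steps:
C = 112 (C = 4 - (-3)*36 = 4 - 1*(-108) = 4 + 108 = 112)
(C + 5)*63 = (112 + 5)*63 = 117*63 = 7371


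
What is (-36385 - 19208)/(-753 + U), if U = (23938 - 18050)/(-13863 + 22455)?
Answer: 29853441/403993 ≈ 73.896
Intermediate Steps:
U = 368/537 (U = 5888/8592 = 5888*(1/8592) = 368/537 ≈ 0.68529)
(-36385 - 19208)/(-753 + U) = (-36385 - 19208)/(-753 + 368/537) = -55593/(-403993/537) = -55593*(-537/403993) = 29853441/403993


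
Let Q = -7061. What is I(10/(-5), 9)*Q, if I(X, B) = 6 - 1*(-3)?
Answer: -63549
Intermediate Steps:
I(X, B) = 9 (I(X, B) = 6 + 3 = 9)
I(10/(-5), 9)*Q = 9*(-7061) = -63549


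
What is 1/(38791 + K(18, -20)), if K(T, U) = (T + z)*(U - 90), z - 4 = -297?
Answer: 1/69041 ≈ 1.4484e-5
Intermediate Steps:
z = -293 (z = 4 - 297 = -293)
K(T, U) = (-293 + T)*(-90 + U) (K(T, U) = (T - 293)*(U - 90) = (-293 + T)*(-90 + U))
1/(38791 + K(18, -20)) = 1/(38791 + (26370 - 293*(-20) - 90*18 + 18*(-20))) = 1/(38791 + (26370 + 5860 - 1620 - 360)) = 1/(38791 + 30250) = 1/69041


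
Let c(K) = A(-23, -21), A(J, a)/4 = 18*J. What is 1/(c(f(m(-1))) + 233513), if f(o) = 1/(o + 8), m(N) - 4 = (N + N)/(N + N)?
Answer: 1/231857 ≈ 4.3130e-6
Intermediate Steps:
m(N) = 5 (m(N) = 4 + (N + N)/(N + N) = 4 + (2*N)/((2*N)) = 4 + (2*N)*(1/(2*N)) = 4 + 1 = 5)
A(J, a) = 72*J (A(J, a) = 4*(18*J) = 72*J)
f(o) = 1/(8 + o)
c(K) = -1656 (c(K) = 72*(-23) = -1656)
1/(c(f(m(-1))) + 233513) = 1/(-1656 + 233513) = 1/231857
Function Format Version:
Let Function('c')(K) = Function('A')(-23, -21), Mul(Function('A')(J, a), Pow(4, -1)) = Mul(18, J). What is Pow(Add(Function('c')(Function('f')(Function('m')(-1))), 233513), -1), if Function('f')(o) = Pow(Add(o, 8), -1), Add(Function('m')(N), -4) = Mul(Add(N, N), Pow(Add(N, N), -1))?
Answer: Rational(1, 231857) ≈ 4.3130e-6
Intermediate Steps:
Function('m')(N) = 5 (Function('m')(N) = Add(4, Mul(Add(N, N), Pow(Add(N, N), -1))) = Add(4, Mul(Mul(2, N), Pow(Mul(2, N), -1))) = Add(4, Mul(Mul(2, N), Mul(Rational(1, 2), Pow(N, -1)))) = Add(4, 1) = 5)
Function('A')(J, a) = Mul(72, J) (Function('A')(J, a) = Mul(4, Mul(18, J)) = Mul(72, J))
Function('f')(o) = Pow(Add(8, o), -1)
Function('c')(K) = -1656 (Function('c')(K) = Mul(72, -23) = -1656)
Pow(Add(Function('c')(Function('f')(Function('m')(-1))), 233513), -1) = Pow(Add(-1656, 233513), -1) = Pow(231857, -1) = Rational(1, 231857)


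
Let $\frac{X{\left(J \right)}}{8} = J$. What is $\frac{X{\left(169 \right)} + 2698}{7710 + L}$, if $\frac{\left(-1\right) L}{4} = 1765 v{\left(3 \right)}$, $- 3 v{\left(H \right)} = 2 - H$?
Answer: $\frac{1215}{1607} \approx 0.75607$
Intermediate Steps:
$v{\left(H \right)} = - \frac{2}{3} + \frac{H}{3}$ ($v{\left(H \right)} = - \frac{2 - H}{3} = - \frac{2}{3} + \frac{H}{3}$)
$X{\left(J \right)} = 8 J$
$L = - \frac{7060}{3}$ ($L = - 4 \cdot 1765 \left(- \frac{2}{3} + \frac{1}{3} \cdot 3\right) = - 4 \cdot 1765 \left(- \frac{2}{3} + 1\right) = - 4 \cdot 1765 \cdot \frac{1}{3} = \left(-4\right) \frac{1765}{3} = - \frac{7060}{3} \approx -2353.3$)
$\frac{X{\left(169 \right)} + 2698}{7710 + L} = \frac{8 \cdot 169 + 2698}{7710 - \frac{7060}{3}} = \frac{1352 + 2698}{\frac{16070}{3}} = 4050 \cdot \frac{3}{16070} = \frac{1215}{1607}$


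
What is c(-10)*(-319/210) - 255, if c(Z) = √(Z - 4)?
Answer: -255 - 319*I*√14/210 ≈ -255.0 - 5.6838*I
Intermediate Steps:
c(Z) = √(-4 + Z)
c(-10)*(-319/210) - 255 = √(-4 - 10)*(-319/210) - 255 = √(-14)*(-319*1/210) - 255 = (I*√14)*(-319/210) - 255 = -319*I*√14/210 - 255 = -255 - 319*I*√14/210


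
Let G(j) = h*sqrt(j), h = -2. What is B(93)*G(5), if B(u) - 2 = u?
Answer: -190*sqrt(5) ≈ -424.85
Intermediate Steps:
G(j) = -2*sqrt(j)
B(u) = 2 + u
B(93)*G(5) = (2 + 93)*(-2*sqrt(5)) = 95*(-2*sqrt(5)) = -190*sqrt(5)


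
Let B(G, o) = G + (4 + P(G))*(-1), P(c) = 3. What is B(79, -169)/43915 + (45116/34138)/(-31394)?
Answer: 18795793411/11766237864095 ≈ 0.0015974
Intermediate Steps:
B(G, o) = -7 + G (B(G, o) = G + (4 + 3)*(-1) = G + 7*(-1) = G - 7 = -7 + G)
B(79, -169)/43915 + (45116/34138)/(-31394) = (-7 + 79)/43915 + (45116/34138)/(-31394) = 72*(1/43915) + (45116*(1/34138))*(-1/31394) = 72/43915 + (22558/17069)*(-1/31394) = 72/43915 - 11279/267932093 = 18795793411/11766237864095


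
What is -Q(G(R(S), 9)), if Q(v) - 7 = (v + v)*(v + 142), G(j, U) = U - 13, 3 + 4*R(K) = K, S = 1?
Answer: 1097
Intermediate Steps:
R(K) = -¾ + K/4
G(j, U) = -13 + U
Q(v) = 7 + 2*v*(142 + v) (Q(v) = 7 + (v + v)*(v + 142) = 7 + (2*v)*(142 + v) = 7 + 2*v*(142 + v))
-Q(G(R(S), 9)) = -(7 + 2*(-13 + 9)² + 284*(-13 + 9)) = -(7 + 2*(-4)² + 284*(-4)) = -(7 + 2*16 - 1136) = -(7 + 32 - 1136) = -1*(-1097) = 1097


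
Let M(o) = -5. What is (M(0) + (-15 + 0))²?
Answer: 400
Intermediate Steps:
(M(0) + (-15 + 0))² = (-5 + (-15 + 0))² = (-5 - 15)² = (-20)² = 400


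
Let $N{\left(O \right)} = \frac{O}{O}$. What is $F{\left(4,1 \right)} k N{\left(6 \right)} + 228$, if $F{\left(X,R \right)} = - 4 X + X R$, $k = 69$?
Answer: $-600$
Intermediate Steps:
$F{\left(X,R \right)} = - 4 X + R X$
$N{\left(O \right)} = 1$
$F{\left(4,1 \right)} k N{\left(6 \right)} + 228 = 4 \left(-4 + 1\right) 69 \cdot 1 + 228 = 4 \left(-3\right) 69 \cdot 1 + 228 = \left(-12\right) 69 \cdot 1 + 228 = \left(-828\right) 1 + 228 = -828 + 228 = -600$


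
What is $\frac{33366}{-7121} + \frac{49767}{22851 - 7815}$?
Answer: $- \frac{49100123}{35690452} \approx -1.3757$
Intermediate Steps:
$\frac{33366}{-7121} + \frac{49767}{22851 - 7815} = 33366 \left(- \frac{1}{7121}\right) + \frac{49767}{22851 - 7815} = - \frac{33366}{7121} + \frac{49767}{15036} = - \frac{33366}{7121} + 49767 \cdot \frac{1}{15036} = - \frac{33366}{7121} + \frac{16589}{5012} = - \frac{49100123}{35690452}$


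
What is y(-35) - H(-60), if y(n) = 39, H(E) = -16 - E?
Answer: -5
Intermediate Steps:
y(-35) - H(-60) = 39 - (-16 - 1*(-60)) = 39 - (-16 + 60) = 39 - 1*44 = 39 - 44 = -5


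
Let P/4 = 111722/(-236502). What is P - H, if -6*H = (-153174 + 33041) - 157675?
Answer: -5475402412/118251 ≈ -46303.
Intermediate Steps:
P = -223444/118251 (P = 4*(111722/(-236502)) = 4*(111722*(-1/236502)) = 4*(-55861/118251) = -223444/118251 ≈ -1.8896)
H = 138904/3 (H = -((-153174 + 33041) - 157675)/6 = -(-120133 - 157675)/6 = -1/6*(-277808) = 138904/3 ≈ 46301.)
P - H = -223444/118251 - 1*138904/3 = -223444/118251 - 138904/3 = -5475402412/118251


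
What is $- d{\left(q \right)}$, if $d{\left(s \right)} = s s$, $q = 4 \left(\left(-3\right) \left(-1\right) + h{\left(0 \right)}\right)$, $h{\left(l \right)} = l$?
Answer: $-144$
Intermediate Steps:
$q = 12$ ($q = 4 \left(\left(-3\right) \left(-1\right) + 0\right) = 4 \left(3 + 0\right) = 4 \cdot 3 = 12$)
$d{\left(s \right)} = s^{2}$
$- d{\left(q \right)} = - 12^{2} = \left(-1\right) 144 = -144$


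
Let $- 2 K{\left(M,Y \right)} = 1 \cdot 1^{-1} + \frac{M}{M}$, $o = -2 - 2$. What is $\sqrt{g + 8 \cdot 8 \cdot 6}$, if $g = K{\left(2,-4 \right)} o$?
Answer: $2 \sqrt{97} \approx 19.698$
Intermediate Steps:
$o = -4$
$K{\left(M,Y \right)} = -1$ ($K{\left(M,Y \right)} = - \frac{1 \cdot 1^{-1} + \frac{M}{M}}{2} = - \frac{1 \cdot 1 + 1}{2} = - \frac{1 + 1}{2} = \left(- \frac{1}{2}\right) 2 = -1$)
$g = 4$ ($g = \left(-1\right) \left(-4\right) = 4$)
$\sqrt{g + 8 \cdot 8 \cdot 6} = \sqrt{4 + 8 \cdot 8 \cdot 6} = \sqrt{4 + 64 \cdot 6} = \sqrt{4 + 384} = \sqrt{388} = 2 \sqrt{97}$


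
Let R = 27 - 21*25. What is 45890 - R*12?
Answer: 51866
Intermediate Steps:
R = -498 (R = 27 - 525 = -498)
45890 - R*12 = 45890 - (-498)*12 = 45890 - 1*(-5976) = 45890 + 5976 = 51866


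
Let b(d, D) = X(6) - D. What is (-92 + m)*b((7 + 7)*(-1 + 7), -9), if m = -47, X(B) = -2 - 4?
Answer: -417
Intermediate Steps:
X(B) = -6
b(d, D) = -6 - D
(-92 + m)*b((7 + 7)*(-1 + 7), -9) = (-92 - 47)*(-6 - 1*(-9)) = -139*(-6 + 9) = -139*3 = -417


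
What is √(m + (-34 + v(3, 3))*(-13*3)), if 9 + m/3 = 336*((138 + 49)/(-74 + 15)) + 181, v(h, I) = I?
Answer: I*√5116539/59 ≈ 38.339*I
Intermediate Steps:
m = -158052/59 (m = -27 + 3*(336*((138 + 49)/(-74 + 15)) + 181) = -27 + 3*(336*(187/(-59)) + 181) = -27 + 3*(336*(187*(-1/59)) + 181) = -27 + 3*(336*(-187/59) + 181) = -27 + 3*(-62832/59 + 181) = -27 + 3*(-52153/59) = -27 - 156459/59 = -158052/59 ≈ -2678.8)
√(m + (-34 + v(3, 3))*(-13*3)) = √(-158052/59 + (-34 + 3)*(-13*3)) = √(-158052/59 - 31*(-39)) = √(-158052/59 + 1209) = √(-86721/59) = I*√5116539/59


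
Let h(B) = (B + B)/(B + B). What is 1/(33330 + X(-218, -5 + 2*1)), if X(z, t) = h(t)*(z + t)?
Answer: 1/33109 ≈ 3.0203e-5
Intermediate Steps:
h(B) = 1 (h(B) = (2*B)/((2*B)) = (2*B)*(1/(2*B)) = 1)
X(z, t) = t + z (X(z, t) = 1*(z + t) = 1*(t + z) = t + z)
1/(33330 + X(-218, -5 + 2*1)) = 1/(33330 + ((-5 + 2*1) - 218)) = 1/(33330 + ((-5 + 2) - 218)) = 1/(33330 + (-3 - 218)) = 1/(33330 - 221) = 1/33109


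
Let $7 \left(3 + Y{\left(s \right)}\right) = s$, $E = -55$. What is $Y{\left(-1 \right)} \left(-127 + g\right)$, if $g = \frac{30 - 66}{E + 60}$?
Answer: $\frac{14762}{35} \approx 421.77$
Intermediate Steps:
$Y{\left(s \right)} = -3 + \frac{s}{7}$
$g = - \frac{36}{5}$ ($g = \frac{30 - 66}{-55 + 60} = - \frac{36}{5} \approx -7.2$)
$Y{\left(-1 \right)} \left(-127 + g\right) = \left(-3 + \frac{1}{7} \left(-1\right)\right) \left(-127 - \frac{36}{5}\right) = \left(-3 - \frac{1}{7}\right) \left(- \frac{671}{5}\right) = \left(- \frac{22}{7}\right) \left(- \frac{671}{5}\right) = \frac{14762}{35}$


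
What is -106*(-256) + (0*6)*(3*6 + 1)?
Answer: 27136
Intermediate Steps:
-106*(-256) + (0*6)*(3*6 + 1) = 27136 + 0*(18 + 1) = 27136 + 0*19 = 27136 + 0 = 27136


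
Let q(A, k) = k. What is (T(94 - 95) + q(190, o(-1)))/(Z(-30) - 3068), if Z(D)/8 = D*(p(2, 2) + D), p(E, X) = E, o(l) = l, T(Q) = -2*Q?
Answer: 1/3652 ≈ 0.00027382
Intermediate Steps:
Z(D) = 8*D*(2 + D) (Z(D) = 8*(D*(2 + D)) = 8*D*(2 + D))
(T(94 - 95) + q(190, o(-1)))/(Z(-30) - 3068) = (-2*(94 - 95) - 1)/(8*(-30)*(2 - 30) - 3068) = (-2*(-1) - 1)/(8*(-30)*(-28) - 3068) = (2 - 1)/(6720 - 3068) = 1/3652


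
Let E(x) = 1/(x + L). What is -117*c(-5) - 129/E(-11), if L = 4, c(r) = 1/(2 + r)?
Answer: 942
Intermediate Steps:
E(x) = 1/(4 + x) (E(x) = 1/(x + 4) = 1/(4 + x))
-117*c(-5) - 129/E(-11) = -117/(2 - 5) - 129/(1/(4 - 11)) = -117/(-3) - 129/(1/(-7)) = -117*(-1/3) - 129/(-1/7) = 39 - 129*(-7) = 39 + 903 = 942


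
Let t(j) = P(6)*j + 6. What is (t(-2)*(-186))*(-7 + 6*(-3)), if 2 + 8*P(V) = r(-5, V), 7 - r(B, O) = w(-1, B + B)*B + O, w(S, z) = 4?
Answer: 11625/2 ≈ 5812.5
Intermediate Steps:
r(B, O) = 7 - O - 4*B (r(B, O) = 7 - (4*B + O) = 7 - (O + 4*B) = 7 + (-O - 4*B) = 7 - O - 4*B)
P(V) = 25/8 - V/8 (P(V) = -¼ + (7 - V - 4*(-5))/8 = -¼ + (7 - V + 20)/8 = -¼ + (27 - V)/8 = -¼ + (27/8 - V/8) = 25/8 - V/8)
t(j) = 6 + 19*j/8 (t(j) = (25/8 - ⅛*6)*j + 6 = (25/8 - ¾)*j + 6 = 19*j/8 + 6 = 6 + 19*j/8)
(t(-2)*(-186))*(-7 + 6*(-3)) = ((6 + (19/8)*(-2))*(-186))*(-7 + 6*(-3)) = ((6 - 19/4)*(-186))*(-7 - 18) = ((5/4)*(-186))*(-25) = -465/2*(-25) = 11625/2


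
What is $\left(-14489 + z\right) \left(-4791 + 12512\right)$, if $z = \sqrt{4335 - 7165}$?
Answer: $-111869569 + 7721 i \sqrt{2830} \approx -1.1187 \cdot 10^{8} + 4.1074 \cdot 10^{5} i$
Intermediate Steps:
$z = i \sqrt{2830}$ ($z = \sqrt{-2830} = i \sqrt{2830} \approx 53.198 i$)
$\left(-14489 + z\right) \left(-4791 + 12512\right) = \left(-14489 + i \sqrt{2830}\right) \left(-4791 + 12512\right) = \left(-14489 + i \sqrt{2830}\right) 7721 = -111869569 + 7721 i \sqrt{2830}$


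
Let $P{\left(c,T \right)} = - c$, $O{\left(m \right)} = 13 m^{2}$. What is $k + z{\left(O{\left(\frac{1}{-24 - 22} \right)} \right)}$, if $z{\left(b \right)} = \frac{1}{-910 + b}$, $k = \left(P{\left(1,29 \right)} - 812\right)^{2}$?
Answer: $\frac{1272726872927}{1925547} \approx 6.6097 \cdot 10^{5}$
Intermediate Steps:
$k = 660969$ ($k = \left(\left(-1\right) 1 - 812\right)^{2} = \left(-1 - 812\right)^{2} = \left(-813\right)^{2} = 660969$)
$k + z{\left(O{\left(\frac{1}{-24 - 22} \right)} \right)} = 660969 + \frac{1}{-910 + 13 \left(\frac{1}{-24 - 22}\right)^{2}} = 660969 + \frac{1}{-910 + 13 \left(\frac{1}{-46}\right)^{2}} = 660969 + \frac{1}{-910 + 13 \left(- \frac{1}{46}\right)^{2}} = 660969 + \frac{1}{-910 + 13 \cdot \frac{1}{2116}} = 660969 + \frac{1}{-910 + \frac{13}{2116}} = 660969 + \frac{1}{- \frac{1925547}{2116}} = 660969 - \frac{2116}{1925547} = \frac{1272726872927}{1925547}$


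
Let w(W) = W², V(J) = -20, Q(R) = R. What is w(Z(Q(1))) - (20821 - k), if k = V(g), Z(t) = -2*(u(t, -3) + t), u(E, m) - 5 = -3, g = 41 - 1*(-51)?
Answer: -20805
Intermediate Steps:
g = 92 (g = 41 + 51 = 92)
u(E, m) = 2 (u(E, m) = 5 - 3 = 2)
Z(t) = -4 - 2*t (Z(t) = -2*(2 + t) = -4 - 2*t)
k = -20
w(Z(Q(1))) - (20821 - k) = (-4 - 2*1)² - (20821 - 1*(-20)) = (-4 - 2)² - (20821 + 20) = (-6)² - 1*20841 = 36 - 20841 = -20805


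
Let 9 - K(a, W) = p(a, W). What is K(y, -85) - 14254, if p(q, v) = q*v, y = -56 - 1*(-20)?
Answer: -17305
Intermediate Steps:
y = -36 (y = -56 + 20 = -36)
K(a, W) = 9 - W*a (K(a, W) = 9 - a*W = 9 - W*a)
K(y, -85) - 14254 = (9 - 1*(-85)*(-36)) - 14254 = (9 - 3060) - 14254 = -3051 - 14254 = -17305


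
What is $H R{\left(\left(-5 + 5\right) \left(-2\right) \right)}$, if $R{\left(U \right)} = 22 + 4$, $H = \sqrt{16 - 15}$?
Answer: $26$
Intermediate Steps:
$H = 1$ ($H = \sqrt{1} = 1$)
$R{\left(U \right)} = 26$
$H R{\left(\left(-5 + 5\right) \left(-2\right) \right)} = 1 \cdot 26 = 26$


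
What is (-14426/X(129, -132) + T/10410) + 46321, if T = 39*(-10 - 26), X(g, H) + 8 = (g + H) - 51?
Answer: 2503882286/53785 ≈ 46554.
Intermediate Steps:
X(g, H) = -59 + H + g (X(g, H) = -8 + ((g + H) - 51) = -8 + ((H + g) - 51) = -8 + (-51 + H + g) = -59 + H + g)
T = -1404 (T = 39*(-36) = -1404)
(-14426/X(129, -132) + T/10410) + 46321 = (-14426/(-59 - 132 + 129) - 1404/10410) + 46321 = (-14426/(-62) - 1404*1/10410) + 46321 = (-14426*(-1/62) - 234/1735) + 46321 = (7213/31 - 234/1735) + 46321 = 12507301/53785 + 46321 = 2503882286/53785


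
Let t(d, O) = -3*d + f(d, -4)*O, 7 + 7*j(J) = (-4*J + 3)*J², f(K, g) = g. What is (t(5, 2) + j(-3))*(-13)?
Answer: 429/7 ≈ 61.286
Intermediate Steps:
j(J) = -1 + J²*(3 - 4*J)/7 (j(J) = -1 + ((-4*J + 3)*J²)/7 = -1 + ((3 - 4*J)*J²)/7 = -1 + (J²*(3 - 4*J))/7 = -1 + J²*(3 - 4*J)/7)
t(d, O) = -4*O - 3*d (t(d, O) = -3*d - 4*O = -4*O - 3*d)
(t(5, 2) + j(-3))*(-13) = ((-4*2 - 3*5) + (-1 - 4/7*(-3)³ + (3/7)*(-3)²))*(-13) = ((-8 - 15) + (-1 - 4/7*(-27) + (3/7)*9))*(-13) = (-23 + (-1 + 108/7 + 27/7))*(-13) = (-23 + 128/7)*(-13) = -33/7*(-13) = 429/7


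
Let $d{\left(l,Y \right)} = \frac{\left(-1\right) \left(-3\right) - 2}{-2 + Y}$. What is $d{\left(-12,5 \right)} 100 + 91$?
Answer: $\frac{373}{3} \approx 124.33$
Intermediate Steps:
$d{\left(l,Y \right)} = \frac{1}{-2 + Y}$ ($d{\left(l,Y \right)} = \frac{3 - 2}{-2 + Y} = 1 \frac{1}{-2 + Y} = \frac{1}{-2 + Y}$)
$d{\left(-12,5 \right)} 100 + 91 = \frac{1}{-2 + 5} \cdot 100 + 91 = \frac{1}{3} \cdot 100 + 91 = \frac{100}{3} + 91 = \frac{373}{3}$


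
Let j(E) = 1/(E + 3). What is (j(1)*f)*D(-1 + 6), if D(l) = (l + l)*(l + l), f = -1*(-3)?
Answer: 75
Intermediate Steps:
f = 3
D(l) = 4*l² (D(l) = (2*l)*(2*l) = 4*l²)
j(E) = 1/(3 + E)
(j(1)*f)*D(-1 + 6) = (3/(3 + 1))*(4*(-1 + 6)²) = (3/4)*(4*5²) = ((¼)*3)*(4*25) = (¾)*100 = 75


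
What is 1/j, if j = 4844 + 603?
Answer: 1/5447 ≈ 0.00018359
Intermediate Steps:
j = 5447
1/j = 1/5447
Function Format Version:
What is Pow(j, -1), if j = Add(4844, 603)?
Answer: Rational(1, 5447) ≈ 0.00018359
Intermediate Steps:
j = 5447
Pow(j, -1) = Pow(5447, -1) = Rational(1, 5447)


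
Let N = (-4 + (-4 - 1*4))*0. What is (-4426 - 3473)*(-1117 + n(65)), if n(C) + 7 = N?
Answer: 8878476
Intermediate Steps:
N = 0 (N = (-4 + (-4 - 4))*0 = (-4 - 8)*0 = -12*0 = 0)
n(C) = -7 (n(C) = -7 + 0 = -7)
(-4426 - 3473)*(-1117 + n(65)) = (-4426 - 3473)*(-1117 - 7) = -7899*(-1124) = 8878476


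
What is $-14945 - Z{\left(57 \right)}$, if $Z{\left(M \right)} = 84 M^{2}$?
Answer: $-287861$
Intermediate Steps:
$-14945 - Z{\left(57 \right)} = -14945 - 84 \cdot 57^{2} = -14945 - 84 \cdot 3249 = -14945 - 272916 = -287861$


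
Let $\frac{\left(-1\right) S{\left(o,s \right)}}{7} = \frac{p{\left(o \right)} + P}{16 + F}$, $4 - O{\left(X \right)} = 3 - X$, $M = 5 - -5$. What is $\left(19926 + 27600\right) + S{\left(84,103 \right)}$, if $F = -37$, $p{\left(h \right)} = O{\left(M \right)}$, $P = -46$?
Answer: $\frac{142543}{3} \approx 47514.0$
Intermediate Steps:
$M = 10$ ($M = 5 + 5 = 10$)
$O{\left(X \right)} = 1 + X$ ($O{\left(X \right)} = 4 - \left(3 - X\right) = 4 + \left(-3 + X\right) = 1 + X$)
$p{\left(h \right)} = 11$ ($p{\left(h \right)} = 1 + 10 = 11$)
$S{\left(o,s \right)} = - \frac{35}{3}$ ($S{\left(o,s \right)} = - 7 \frac{11 - 46}{16 - 37} = - 7 \left(- \frac{35}{-21}\right) = - 7 \left(\left(-35\right) \left(- \frac{1}{21}\right)\right) = \left(-7\right) \frac{5}{3} = - \frac{35}{3}$)
$\left(19926 + 27600\right) + S{\left(84,103 \right)} = \left(19926 + 27600\right) - \frac{35}{3} = 47526 - \frac{35}{3} = \frac{142543}{3}$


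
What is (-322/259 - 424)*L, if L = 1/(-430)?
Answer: 7867/7955 ≈ 0.98894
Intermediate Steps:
L = -1/430 ≈ -0.0023256
(-322/259 - 424)*L = (-322/259 - 424)*(-1/430) = (-322*1/259 - 424)*(-1/430) = (-46/37 - 424)*(-1/430) = -15734/37*(-1/430) = 7867/7955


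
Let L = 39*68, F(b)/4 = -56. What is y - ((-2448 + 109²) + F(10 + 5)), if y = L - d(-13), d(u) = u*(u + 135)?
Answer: -4971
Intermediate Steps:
F(b) = -224 (F(b) = 4*(-56) = -224)
d(u) = u*(135 + u)
L = 2652
y = 4238 (y = 2652 - (-13)*(135 - 13) = 2652 - (-13)*122 = 2652 - 1*(-1586) = 2652 + 1586 = 4238)
y - ((-2448 + 109²) + F(10 + 5)) = 4238 - ((-2448 + 109²) - 224) = 4238 - ((-2448 + 11881) - 224) = 4238 - (9433 - 224) = 4238 - 1*9209 = 4238 - 9209 = -4971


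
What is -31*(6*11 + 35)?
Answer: -3131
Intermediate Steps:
-31*(6*11 + 35) = -31*(66 + 35) = -31*101 = -3131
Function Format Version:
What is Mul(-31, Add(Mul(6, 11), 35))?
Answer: -3131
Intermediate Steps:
Mul(-31, Add(Mul(6, 11), 35)) = Mul(-31, Add(66, 35)) = Mul(-31, 101) = -3131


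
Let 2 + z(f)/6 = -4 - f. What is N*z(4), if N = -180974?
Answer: 10858440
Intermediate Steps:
z(f) = -36 - 6*f (z(f) = -12 + 6*(-4 - f) = -12 + (-24 - 6*f) = -36 - 6*f)
N*z(4) = -180974*(-36 - 6*4) = -180974*(-36 - 24) = -180974*(-60) = 10858440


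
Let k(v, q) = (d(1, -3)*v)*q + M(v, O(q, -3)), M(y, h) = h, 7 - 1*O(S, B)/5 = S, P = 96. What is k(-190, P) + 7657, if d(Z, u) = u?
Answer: 61932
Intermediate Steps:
O(S, B) = 35 - 5*S
k(v, q) = 35 - 5*q - 3*q*v (k(v, q) = (-3*v)*q + (35 - 5*q) = -3*q*v + (35 - 5*q) = 35 - 5*q - 3*q*v)
k(-190, P) + 7657 = (35 - 5*96 - 3*96*(-190)) + 7657 = (35 - 480 + 54720) + 7657 = 54275 + 7657 = 61932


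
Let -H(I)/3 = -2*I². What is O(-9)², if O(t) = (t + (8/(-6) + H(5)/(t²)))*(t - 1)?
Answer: 5244100/729 ≈ 7193.6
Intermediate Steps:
H(I) = 6*I² (H(I) = -(-6)*I² = 6*I²)
O(t) = (-1 + t)*(-4/3 + t + 150/t²) (O(t) = (t + (8/(-6) + (6*5²)/(t²)))*(t - 1) = (t + (8*(-⅙) + (6*25)/t²))*(-1 + t) = (t + (-4/3 + 150/t²))*(-1 + t) = (-4/3 + t + 150/t²)*(-1 + t) = (-1 + t)*(-4/3 + t + 150/t²))
O(-9)² = (4/3 + (-9)² - 150/(-9)² + 150/(-9) - 7/3*(-9))² = (4/3 + 81 - 150*1/81 + 150*(-⅑) + 21)² = (4/3 + 81 - 50/27 - 50/3 + 21)² = (2290/27)² = 5244100/729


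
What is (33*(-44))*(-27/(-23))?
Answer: -39204/23 ≈ -1704.5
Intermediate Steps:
(33*(-44))*(-27/(-23)) = -(-39204)*(-1)/23 = -1452*27/23 = -39204/23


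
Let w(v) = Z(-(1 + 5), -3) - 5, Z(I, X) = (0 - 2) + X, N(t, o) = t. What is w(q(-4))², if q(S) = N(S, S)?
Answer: 100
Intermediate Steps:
Z(I, X) = -2 + X
q(S) = S
w(v) = -10 (w(v) = (-2 - 3) - 5 = -5 - 5 = -10)
w(q(-4))² = (-10)² = 100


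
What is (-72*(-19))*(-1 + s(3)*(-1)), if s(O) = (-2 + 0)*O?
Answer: 6840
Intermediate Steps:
s(O) = -2*O
(-72*(-19))*(-1 + s(3)*(-1)) = (-72*(-19))*(-1 - 2*3*(-1)) = 1368*(-1 - 6*(-1)) = 1368*(-1 + 6) = 1368*5 = 6840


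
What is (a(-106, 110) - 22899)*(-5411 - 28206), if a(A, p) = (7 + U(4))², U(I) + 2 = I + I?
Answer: 764114410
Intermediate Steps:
U(I) = -2 + 2*I (U(I) = -2 + (I + I) = -2 + 2*I)
a(A, p) = 169 (a(A, p) = (7 + (-2 + 2*4))² = (7 + (-2 + 8))² = (7 + 6)² = 13² = 169)
(a(-106, 110) - 22899)*(-5411 - 28206) = (169 - 22899)*(-5411 - 28206) = -22730*(-33617) = 764114410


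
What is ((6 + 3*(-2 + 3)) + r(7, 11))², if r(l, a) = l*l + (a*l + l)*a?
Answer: 964324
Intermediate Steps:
r(l, a) = l² + a*(l + a*l) (r(l, a) = l² + (l + a*l)*a = l² + a*(l + a*l))
((6 + 3*(-2 + 3)) + r(7, 11))² = ((6 + 3*(-2 + 3)) + 7*(11 + 7 + 11²))² = ((6 + 3*1) + 7*(11 + 7 + 121))² = ((6 + 3) + 7*139)² = (9 + 973)² = 982² = 964324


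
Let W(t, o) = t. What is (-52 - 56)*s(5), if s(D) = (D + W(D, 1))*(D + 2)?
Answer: -7560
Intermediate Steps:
s(D) = 2*D*(2 + D) (s(D) = (D + D)*(D + 2) = (2*D)*(2 + D) = 2*D*(2 + D))
(-52 - 56)*s(5) = (-52 - 56)*(2*5*(2 + 5)) = -216*5*7 = -108*70 = -7560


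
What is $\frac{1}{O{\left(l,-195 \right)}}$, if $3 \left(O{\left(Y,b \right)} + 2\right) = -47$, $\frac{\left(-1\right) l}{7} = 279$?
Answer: $- \frac{3}{53} \approx -0.056604$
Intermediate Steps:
$l = -1953$ ($l = \left(-7\right) 279 = -1953$)
$O{\left(Y,b \right)} = - \frac{53}{3}$ ($O{\left(Y,b \right)} = -2 + \frac{1}{3} \left(-47\right) = -2 - \frac{47}{3} = - \frac{53}{3}$)
$\frac{1}{O{\left(l,-195 \right)}} = \frac{1}{- \frac{53}{3}} = - \frac{3}{53}$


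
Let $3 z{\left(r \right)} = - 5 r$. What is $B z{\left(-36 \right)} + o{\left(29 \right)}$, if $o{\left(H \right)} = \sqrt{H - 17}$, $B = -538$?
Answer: $-32280 + 2 \sqrt{3} \approx -32277.0$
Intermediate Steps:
$z{\left(r \right)} = - \frac{5 r}{3}$ ($z{\left(r \right)} = \frac{\left(-5\right) r}{3} = - \frac{5 r}{3}$)
$o{\left(H \right)} = \sqrt{-17 + H}$
$B z{\left(-36 \right)} + o{\left(29 \right)} = - 538 \left(\left(- \frac{5}{3}\right) \left(-36\right)\right) + \sqrt{-17 + 29} = \left(-538\right) 60 + \sqrt{12} = -32280 + 2 \sqrt{3}$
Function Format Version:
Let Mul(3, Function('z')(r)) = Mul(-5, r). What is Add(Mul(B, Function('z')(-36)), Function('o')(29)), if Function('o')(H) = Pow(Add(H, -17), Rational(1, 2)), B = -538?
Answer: Add(-32280, Mul(2, Pow(3, Rational(1, 2)))) ≈ -32277.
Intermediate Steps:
Function('z')(r) = Mul(Rational(-5, 3), r) (Function('z')(r) = Mul(Rational(1, 3), Mul(-5, r)) = Mul(Rational(-5, 3), r))
Function('o')(H) = Pow(Add(-17, H), Rational(1, 2))
Add(Mul(B, Function('z')(-36)), Function('o')(29)) = Add(Mul(-538, Mul(Rational(-5, 3), -36)), Pow(Add(-17, 29), Rational(1, 2))) = Add(Mul(-538, 60), Pow(12, Rational(1, 2))) = Add(-32280, Mul(2, Pow(3, Rational(1, 2))))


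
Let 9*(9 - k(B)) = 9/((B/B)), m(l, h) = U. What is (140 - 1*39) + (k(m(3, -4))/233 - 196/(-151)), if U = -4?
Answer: 3600359/35183 ≈ 102.33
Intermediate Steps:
m(l, h) = -4
k(B) = 8 (k(B) = 9 - 1/(B/B) = 9 - 1/1 = 9 - 1 = 8)
(140 - 1*39) + (k(m(3, -4))/233 - 196/(-151)) = (140 - 1*39) + (8/233 - 196/(-151)) = (140 - 39) + (8*(1/233) - 196*(-1/151)) = 101 + (8/233 + 196/151) = 101 + 46876/35183 = 3600359/35183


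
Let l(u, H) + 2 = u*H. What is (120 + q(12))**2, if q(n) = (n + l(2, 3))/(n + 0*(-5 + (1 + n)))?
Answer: 132496/9 ≈ 14722.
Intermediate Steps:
l(u, H) = -2 + H*u (l(u, H) = -2 + u*H = -2 + H*u)
q(n) = (4 + n)/n (q(n) = (n + (-2 + 3*2))/(n + 0*(-5 + (1 + n))) = (n + (-2 + 6))/(n + 0*(-4 + n)) = (n + 4)/(n + 0) = (4 + n)/n)
(120 + q(12))**2 = (120 + (4 + 12)/12)**2 = (120 + (1/12)*16)**2 = (120 + 4/3)**2 = (364/3)**2 = 132496/9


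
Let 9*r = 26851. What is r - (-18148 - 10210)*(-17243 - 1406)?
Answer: -4759608227/9 ≈ -5.2885e+8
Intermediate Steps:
r = 26851/9 (r = (⅑)*26851 = 26851/9 ≈ 2983.4)
r - (-18148 - 10210)*(-17243 - 1406) = 26851/9 - (-18148 - 10210)*(-17243 - 1406) = 26851/9 - (-28358)*(-18649) = 26851/9 - 1*528848342 = 26851/9 - 528848342 = -4759608227/9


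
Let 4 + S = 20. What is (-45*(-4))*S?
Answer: 2880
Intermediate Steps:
S = 16 (S = -4 + 20 = 16)
(-45*(-4))*S = -45*(-4)*16 = 180*16 = 2880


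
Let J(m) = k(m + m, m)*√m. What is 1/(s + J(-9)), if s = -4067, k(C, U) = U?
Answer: -4067/16541218 + 27*I/16541218 ≈ -0.00024587 + 1.6323e-6*I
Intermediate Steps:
J(m) = m^(3/2) (J(m) = m*√m = m^(3/2))
1/(s + J(-9)) = 1/(-4067 + (-9)^(3/2)) = 1/(-4067 - 27*I) = (-4067 + 27*I)/16541218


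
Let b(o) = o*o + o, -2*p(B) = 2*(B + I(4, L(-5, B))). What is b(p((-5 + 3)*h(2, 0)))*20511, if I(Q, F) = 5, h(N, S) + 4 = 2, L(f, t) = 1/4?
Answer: 1476792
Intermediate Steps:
L(f, t) = ¼
h(N, S) = -2 (h(N, S) = -4 + 2 = -2)
p(B) = -5 - B (p(B) = -(B + 5) = -(5 + B) = -(10 + 2*B)/2 = -5 - B)
b(o) = o + o² (b(o) = o² + o = o + o²)
b(p((-5 + 3)*h(2, 0)))*20511 = ((-5 - (-5 + 3)*(-2))*(1 + (-5 - (-5 + 3)*(-2))))*20511 = ((-5 - (-2)*(-2))*(1 + (-5 - (-2)*(-2))))*20511 = ((-5 - 1*4)*(1 + (-5 - 1*4)))*20511 = ((-5 - 4)*(1 + (-5 - 4)))*20511 = -9*(1 - 9)*20511 = -9*(-8)*20511 = 72*20511 = 1476792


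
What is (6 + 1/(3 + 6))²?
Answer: 3025/81 ≈ 37.346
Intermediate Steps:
(6 + 1/(3 + 6))² = (6 + 1/9)² = (6 + ⅑)² = (55/9)² = 3025/81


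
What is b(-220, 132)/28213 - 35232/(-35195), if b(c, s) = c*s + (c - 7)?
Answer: -36051649/992956535 ≈ -0.036307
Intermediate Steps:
b(c, s) = -7 + c + c*s (b(c, s) = c*s + (-7 + c) = -7 + c + c*s)
b(-220, 132)/28213 - 35232/(-35195) = (-7 - 220 - 220*132)/28213 - 35232/(-35195) = (-7 - 220 - 29040)*(1/28213) - 35232*(-1/35195) = -29267*1/28213 + 35232/35195 = -29267/28213 + 35232/35195 = -36051649/992956535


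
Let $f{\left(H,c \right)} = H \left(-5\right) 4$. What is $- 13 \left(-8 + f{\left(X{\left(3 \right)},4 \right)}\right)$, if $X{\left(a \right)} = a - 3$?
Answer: $104$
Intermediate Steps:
$X{\left(a \right)} = -3 + a$ ($X{\left(a \right)} = a - 3 = -3 + a$)
$f{\left(H,c \right)} = - 20 H$ ($f{\left(H,c \right)} = - 5 H 4 = - 20 H$)
$- 13 \left(-8 + f{\left(X{\left(3 \right)},4 \right)}\right) = - 13 \left(-8 - 20 \left(-3 + 3\right)\right) = - 13 \left(-8 - 0\right) = - 13 \left(-8 + 0\right) = \left(-13\right) \left(-8\right) = 104$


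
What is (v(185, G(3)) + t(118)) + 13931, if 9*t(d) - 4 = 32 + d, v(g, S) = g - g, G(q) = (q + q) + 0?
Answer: 125533/9 ≈ 13948.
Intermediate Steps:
G(q) = 2*q (G(q) = 2*q + 0 = 2*q)
v(g, S) = 0
t(d) = 4 + d/9 (t(d) = 4/9 + (32 + d)/9 = 4/9 + (32/9 + d/9) = 4 + d/9)
(v(185, G(3)) + t(118)) + 13931 = (0 + (4 + (⅑)*118)) + 13931 = (0 + (4 + 118/9)) + 13931 = (0 + 154/9) + 13931 = 154/9 + 13931 = 125533/9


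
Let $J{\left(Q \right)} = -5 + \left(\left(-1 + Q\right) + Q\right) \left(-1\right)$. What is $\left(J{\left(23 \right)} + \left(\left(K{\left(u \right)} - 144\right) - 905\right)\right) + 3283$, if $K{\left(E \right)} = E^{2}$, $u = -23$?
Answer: $2713$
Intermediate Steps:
$J{\left(Q \right)} = -4 - 2 Q$ ($J{\left(Q \right)} = -5 + \left(-1 + 2 Q\right) \left(-1\right) = -5 - \left(-1 + 2 Q\right) = -4 - 2 Q$)
$\left(J{\left(23 \right)} + \left(\left(K{\left(u \right)} - 144\right) - 905\right)\right) + 3283 = \left(\left(-4 - 46\right) - \left(1049 - 529\right)\right) + 3283 = \left(\left(-4 - 46\right) + \left(\left(529 - 144\right) - 905\right)\right) + 3283 = \left(-50 + \left(385 - 905\right)\right) + 3283 = \left(-50 - 520\right) + 3283 = -570 + 3283 = 2713$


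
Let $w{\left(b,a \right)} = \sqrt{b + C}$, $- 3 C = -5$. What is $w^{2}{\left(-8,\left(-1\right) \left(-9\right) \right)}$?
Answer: $- \frac{19}{3} \approx -6.3333$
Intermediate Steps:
$C = \frac{5}{3}$ ($C = \left(- \frac{1}{3}\right) \left(-5\right) = \frac{5}{3} \approx 1.6667$)
$w{\left(b,a \right)} = \sqrt{\frac{5}{3} + b}$ ($w{\left(b,a \right)} = \sqrt{b + \frac{5}{3}} = \sqrt{\frac{5}{3} + b}$)
$w^{2}{\left(-8,\left(-1\right) \left(-9\right) \right)} = \left(\frac{\sqrt{15 + 9 \left(-8\right)}}{3}\right)^{2} = \left(\frac{\sqrt{15 - 72}}{3}\right)^{2} = \left(\frac{\sqrt{-57}}{3}\right)^{2} = \left(\frac{i \sqrt{57}}{3}\right)^{2} = - \frac{19}{3}$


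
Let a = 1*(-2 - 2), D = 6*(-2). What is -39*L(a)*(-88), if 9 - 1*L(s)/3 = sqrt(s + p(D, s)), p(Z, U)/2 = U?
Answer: 92664 - 20592*I*sqrt(3) ≈ 92664.0 - 35666.0*I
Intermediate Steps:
D = -12
p(Z, U) = 2*U
a = -4 (a = 1*(-4) = -4)
L(s) = 27 - 3*sqrt(3)*sqrt(s) (L(s) = 27 - 3*sqrt(s + 2*s) = 27 - 3*sqrt(3)*sqrt(s))
-39*L(a)*(-88) = -39*(27 - 3*sqrt(3)*sqrt(-4))*(-88) = -39*(27 - 3*sqrt(3)*2*I)*(-88) = -39*(27 - 6*I*sqrt(3))*(-88) = (-1053 + 234*I*sqrt(3))*(-88) = 92664 - 20592*I*sqrt(3)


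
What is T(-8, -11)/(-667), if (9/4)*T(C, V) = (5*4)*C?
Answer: 640/6003 ≈ 0.10661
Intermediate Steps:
T(C, V) = 80*C/9 (T(C, V) = 4*((5*4)*C)/9 = 4*(20*C)/9 = 80*C/9)
T(-8, -11)/(-667) = ((80/9)*(-8))/(-667) = -640/9*(-1/667) = 640/6003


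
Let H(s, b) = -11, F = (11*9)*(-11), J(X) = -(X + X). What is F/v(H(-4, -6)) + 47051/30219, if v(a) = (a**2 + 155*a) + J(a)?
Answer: 9672923/4291098 ≈ 2.2542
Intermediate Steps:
J(X) = -2*X
F = -1089 (F = 99*(-11) = -1089)
v(a) = a**2 + 153*a (v(a) = (a**2 + 155*a) - 2*a = a**2 + 153*a)
F/v(H(-4, -6)) + 47051/30219 = -1089*(-1/(11*(153 - 11))) + 47051/30219 = -1089/((-11*142)) + 47051*(1/30219) = -1089/(-1562) + 47051/30219 = -1089*(-1/1562) + 47051/30219 = 99/142 + 47051/30219 = 9672923/4291098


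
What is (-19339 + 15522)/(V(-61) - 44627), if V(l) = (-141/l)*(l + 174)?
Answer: 232837/2706314 ≈ 0.086035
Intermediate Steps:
V(l) = -141*(174 + l)/l (V(l) = (-141/l)*(174 + l) = -141*(174 + l)/l)
(-19339 + 15522)/(V(-61) - 44627) = (-19339 + 15522)/((-141 - 24534/(-61)) - 44627) = -3817/((-141 - 24534*(-1/61)) - 44627) = -3817/((-141 + 24534/61) - 44627) = -3817/(15933/61 - 44627) = -3817/(-2706314/61) = -3817*(-61/2706314) = 232837/2706314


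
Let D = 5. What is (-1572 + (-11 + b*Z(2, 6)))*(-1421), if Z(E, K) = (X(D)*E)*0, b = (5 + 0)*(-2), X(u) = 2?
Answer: 2249443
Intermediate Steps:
b = -10 (b = 5*(-2) = -10)
Z(E, K) = 0 (Z(E, K) = (2*E)*0 = 0)
(-1572 + (-11 + b*Z(2, 6)))*(-1421) = (-1572 + (-11 - 10*0))*(-1421) = (-1572 + (-11 + 0))*(-1421) = (-1572 - 11)*(-1421) = -1583*(-1421) = 2249443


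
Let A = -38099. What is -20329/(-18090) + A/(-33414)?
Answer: 114040343/50371605 ≈ 2.2640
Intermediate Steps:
-20329/(-18090) + A/(-33414) = -20329/(-18090) - 38099/(-33414) = -20329*(-1/18090) - 38099*(-1/33414) = 20329/18090 + 38099/33414 = 114040343/50371605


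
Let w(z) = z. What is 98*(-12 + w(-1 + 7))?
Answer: -588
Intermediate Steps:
98*(-12 + w(-1 + 7)) = 98*(-12 + (-1 + 7)) = 98*(-12 + 6) = 98*(-6) = -588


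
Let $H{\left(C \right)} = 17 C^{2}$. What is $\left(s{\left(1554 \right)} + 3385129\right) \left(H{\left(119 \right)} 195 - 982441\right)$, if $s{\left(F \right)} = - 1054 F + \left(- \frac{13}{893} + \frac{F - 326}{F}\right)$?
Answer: $\frac{55719932449556174756}{693861} \approx 8.0304 \cdot 10^{13}$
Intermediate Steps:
$s{\left(F \right)} = - \frac{13}{893} - 1054 F + \frac{-326 + F}{F}$ ($s{\left(F \right)} = - 1054 F + \left(\left(-13\right) \frac{1}{893} + \frac{F - 326}{F}\right) = - 1054 F - \left(\frac{13}{893} - \frac{-326 + F}{F}\right) = - \frac{13}{893} - 1054 F + \frac{-326 + F}{F}$)
$\left(s{\left(1554 \right)} + 3385129\right) \left(H{\left(119 \right)} 195 - 982441\right) = \left(\left(\frac{880}{893} - 1637916 - \frac{326}{1554}\right) + 3385129\right) \left(17 \cdot 119^{2} \cdot 195 - 982441\right) = \left(\left(\frac{880}{893} - 1637916 - \frac{163}{777}\right) + 3385129\right) \left(17 \cdot 14161 \cdot 195 - 982441\right) = \left(\left(\frac{880}{893} - 1637916 - \frac{163}{777}\right) + 3385129\right) \left(240737 \cdot 195 - 982441\right) = \left(- \frac{1136485495475}{693861} + 3385129\right) \left(46943715 - 982441\right) = \frac{1212323497594}{693861} \cdot 45961274 = \frac{55719932449556174756}{693861}$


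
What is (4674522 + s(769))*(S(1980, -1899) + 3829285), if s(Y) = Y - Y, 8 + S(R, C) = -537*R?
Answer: 12929807318874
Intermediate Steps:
S(R, C) = -8 - 537*R
s(Y) = 0
(4674522 + s(769))*(S(1980, -1899) + 3829285) = (4674522 + 0)*((-8 - 537*1980) + 3829285) = 4674522*((-8 - 1063260) + 3829285) = 4674522*(-1063268 + 3829285) = 4674522*2766017 = 12929807318874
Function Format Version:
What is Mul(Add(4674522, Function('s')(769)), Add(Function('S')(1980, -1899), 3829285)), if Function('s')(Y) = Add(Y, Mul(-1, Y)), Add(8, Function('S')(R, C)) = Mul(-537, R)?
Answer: 12929807318874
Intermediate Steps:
Function('S')(R, C) = Add(-8, Mul(-537, R))
Function('s')(Y) = 0
Mul(Add(4674522, Function('s')(769)), Add(Function('S')(1980, -1899), 3829285)) = Mul(Add(4674522, 0), Add(Add(-8, Mul(-537, 1980)), 3829285)) = Mul(4674522, Add(Add(-8, -1063260), 3829285)) = Mul(4674522, Add(-1063268, 3829285)) = Mul(4674522, 2766017) = 12929807318874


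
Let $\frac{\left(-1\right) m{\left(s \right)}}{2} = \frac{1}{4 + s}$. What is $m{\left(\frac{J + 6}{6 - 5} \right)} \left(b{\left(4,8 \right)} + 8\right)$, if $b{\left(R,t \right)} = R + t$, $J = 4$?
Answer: $- \frac{20}{7} \approx -2.8571$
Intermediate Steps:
$m{\left(s \right)} = - \frac{2}{4 + s}$
$m{\left(\frac{J + 6}{6 - 5} \right)} \left(b{\left(4,8 \right)} + 8\right) = - \frac{2}{4 + \frac{4 + 6}{6 - 5}} \left(\left(4 + 8\right) + 8\right) = - \frac{2}{4 + \frac{10}{1}} \left(12 + 8\right) = - \frac{2}{4 + 10 \cdot 1} \cdot 20 = - \frac{2}{4 + 10} \cdot 20 = - \frac{2}{14} \cdot 20 = \left(-2\right) \frac{1}{14} \cdot 20 = \left(- \frac{1}{7}\right) 20 = - \frac{20}{7}$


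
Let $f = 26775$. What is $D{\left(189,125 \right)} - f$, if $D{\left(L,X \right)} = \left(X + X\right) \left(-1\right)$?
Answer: $-27025$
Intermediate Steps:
$D{\left(L,X \right)} = - 2 X$ ($D{\left(L,X \right)} = 2 X \left(-1\right) = - 2 X$)
$D{\left(189,125 \right)} - f = \left(-2\right) 125 - 26775 = -250 - 26775 = -27025$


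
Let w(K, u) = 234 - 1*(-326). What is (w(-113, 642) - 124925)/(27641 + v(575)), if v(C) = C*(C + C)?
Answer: -124365/688891 ≈ -0.18053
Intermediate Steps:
w(K, u) = 560 (w(K, u) = 234 + 326 = 560)
v(C) = 2*C**2 (v(C) = C*(2*C) = 2*C**2)
(w(-113, 642) - 124925)/(27641 + v(575)) = (560 - 124925)/(27641 + 2*575**2) = -124365/(27641 + 2*330625) = -124365/(27641 + 661250) = -124365/688891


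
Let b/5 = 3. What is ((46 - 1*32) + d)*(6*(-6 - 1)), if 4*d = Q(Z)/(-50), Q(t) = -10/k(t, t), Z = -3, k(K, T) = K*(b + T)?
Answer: -70553/120 ≈ -587.94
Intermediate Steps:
b = 15 (b = 5*3 = 15)
k(K, T) = K*(15 + T)
Q(t) = -10/(t*(15 + t)) (Q(t) = -10*1/(t*(15 + t)) = -10/(t*(15 + t)))
d = -1/720 (d = (-10/(-3*(15 - 3))/(-50))/4 = (-10*(-⅓)/12*(-1/50))/4 = (-10*(-⅓)*1/12*(-1/50))/4 = ((5/18)*(-1/50))/4 = (¼)*(-1/180) = -1/720 ≈ -0.0013889)
((46 - 1*32) + d)*(6*(-6 - 1)) = ((46 - 1*32) - 1/720)*(6*(-6 - 1)) = ((46 - 32) - 1/720)*(6*(-7)) = (14 - 1/720)*(-42) = (10079/720)*(-42) = -70553/120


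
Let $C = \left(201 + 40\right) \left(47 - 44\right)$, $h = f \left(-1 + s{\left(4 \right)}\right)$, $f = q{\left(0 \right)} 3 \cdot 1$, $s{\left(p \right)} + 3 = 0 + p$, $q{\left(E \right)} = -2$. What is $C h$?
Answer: $0$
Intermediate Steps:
$s{\left(p \right)} = -3 + p$ ($s{\left(p \right)} = -3 + \left(0 + p\right) = -3 + p$)
$f = -6$ ($f = \left(-2\right) 3 \cdot 1 = \left(-6\right) 1 = -6$)
$h = 0$ ($h = - 6 \left(-1 + \left(-3 + 4\right)\right) = - 6 \left(-1 + 1\right) = \left(-6\right) 0 = 0$)
$C = 723$ ($C = 241 \cdot 3 = 723$)
$C h = 723 \cdot 0 = 0$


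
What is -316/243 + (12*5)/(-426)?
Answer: -24866/17253 ≈ -1.4413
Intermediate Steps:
-316/243 + (12*5)/(-426) = -316*1/243 + 60*(-1/426) = -316/243 - 10/71 = -24866/17253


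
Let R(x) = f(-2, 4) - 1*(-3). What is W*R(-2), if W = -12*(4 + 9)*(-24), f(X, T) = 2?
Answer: 18720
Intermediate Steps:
W = 3744 (W = -12*13*(-24) = -156*(-24) = 3744)
R(x) = 5 (R(x) = 2 - 1*(-3) = 2 + 3 = 5)
W*R(-2) = 3744*5 = 18720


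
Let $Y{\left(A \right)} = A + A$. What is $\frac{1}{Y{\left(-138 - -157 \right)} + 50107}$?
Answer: $\frac{1}{50145} \approx 1.9942 \cdot 10^{-5}$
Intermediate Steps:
$Y{\left(A \right)} = 2 A$
$\frac{1}{Y{\left(-138 - -157 \right)} + 50107} = \frac{1}{2 \left(-138 - -157\right) + 50107} = \frac{1}{2 \left(-138 + 157\right) + 50107} = \frac{1}{2 \cdot 19 + 50107} = \frac{1}{38 + 50107} = \frac{1}{50145}$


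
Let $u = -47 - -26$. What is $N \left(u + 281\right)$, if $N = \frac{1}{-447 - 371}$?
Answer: $- \frac{130}{409} \approx -0.31785$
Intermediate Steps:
$u = -21$ ($u = -47 + 26 = -21$)
$N = - \frac{1}{818}$ ($N = \frac{1}{-818} = - \frac{1}{818} \approx -0.0012225$)
$N \left(u + 281\right) = - \frac{-21 + 281}{818} = \left(- \frac{1}{818}\right) 260 = - \frac{130}{409}$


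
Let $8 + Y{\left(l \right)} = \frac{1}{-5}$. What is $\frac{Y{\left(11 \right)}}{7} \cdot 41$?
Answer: $- \frac{1681}{35} \approx -48.029$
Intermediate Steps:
$Y{\left(l \right)} = - \frac{41}{5}$ ($Y{\left(l \right)} = -8 + \frac{1}{-5} = -8 - \frac{1}{5} = - \frac{41}{5}$)
$\frac{Y{\left(11 \right)}}{7} \cdot 41 = \frac{1}{7} \left(- \frac{41}{5}\right) 41 = \left(- \frac{41}{35}\right) 41 = - \frac{1681}{35}$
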